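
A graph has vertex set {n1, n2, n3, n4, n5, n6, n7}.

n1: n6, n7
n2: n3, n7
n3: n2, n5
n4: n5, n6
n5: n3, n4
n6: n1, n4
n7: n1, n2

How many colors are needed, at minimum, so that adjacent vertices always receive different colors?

3

The cycle n6-n4-n5-n3-n2-n7-n1-n6 has odd length 7, so it cannot be 2-colored; at least 3 colors are needed.
A valid assignment using 3 colors: n1=2, n2=2, n3=1, n4=3, n5=2, n6=1, n7=1. Every edge joins two different colors.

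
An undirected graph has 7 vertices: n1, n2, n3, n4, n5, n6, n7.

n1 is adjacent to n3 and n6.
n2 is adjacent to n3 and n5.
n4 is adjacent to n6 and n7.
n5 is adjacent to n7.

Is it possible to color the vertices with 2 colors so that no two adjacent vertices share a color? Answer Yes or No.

No

The cycle n5-n2-n3-n1-n6-n4-n7-n5 has odd length 7, so it cannot be 2-colored; at least 3 colors are needed.
So 2 colors are not enough.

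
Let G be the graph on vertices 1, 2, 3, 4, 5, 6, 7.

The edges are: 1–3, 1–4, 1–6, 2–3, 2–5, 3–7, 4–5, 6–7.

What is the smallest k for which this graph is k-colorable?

3

The cycle 4-1-3-2-5-4 has odd length 5, so it cannot be 2-colored; at least 3 colors are needed.
3 colors suffice: color a → {1, 5, 7}; color b → {3, 4, 6}; color c → {2}. Each edge has distinct colors on its endpoints.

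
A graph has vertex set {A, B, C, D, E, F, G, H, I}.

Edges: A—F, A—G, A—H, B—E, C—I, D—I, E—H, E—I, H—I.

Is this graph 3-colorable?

The chromatic number is 3. E, H, I are mutually adjacent, so at least 3 colors are needed.
3 colors suffice: A=1, B=1, C=2, D=2, E=2, F=2, G=2, H=3, I=1.
That is already a proper 3-coloring.

Yes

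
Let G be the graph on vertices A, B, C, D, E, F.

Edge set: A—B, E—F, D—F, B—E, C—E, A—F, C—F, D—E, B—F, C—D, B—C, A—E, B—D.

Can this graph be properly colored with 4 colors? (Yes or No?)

B, C, D, E, F form a clique, so at least 5 colors are needed.
So 4 colors are not enough.

No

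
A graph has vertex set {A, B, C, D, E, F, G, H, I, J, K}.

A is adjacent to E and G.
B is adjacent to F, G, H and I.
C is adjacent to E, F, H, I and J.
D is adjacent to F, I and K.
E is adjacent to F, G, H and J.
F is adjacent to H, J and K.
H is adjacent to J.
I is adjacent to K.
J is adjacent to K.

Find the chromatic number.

5

C, E, F, H, J form a clique, so at least 5 colors are needed.
5 colors suffice: color red → {F, G, I}; color blue → {B, E, K}; color green → {A, D, J}; color yellow → {H}; color purple → {C}. Every edge joins two different colors.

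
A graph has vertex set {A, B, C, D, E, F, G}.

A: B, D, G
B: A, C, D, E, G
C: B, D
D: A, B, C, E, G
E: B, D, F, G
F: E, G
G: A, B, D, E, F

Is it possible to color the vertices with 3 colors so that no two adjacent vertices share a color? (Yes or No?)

No

A, B, D, G are mutually adjacent (a clique of size 4), so at least 4 colors are needed.
So 3 colors are not enough.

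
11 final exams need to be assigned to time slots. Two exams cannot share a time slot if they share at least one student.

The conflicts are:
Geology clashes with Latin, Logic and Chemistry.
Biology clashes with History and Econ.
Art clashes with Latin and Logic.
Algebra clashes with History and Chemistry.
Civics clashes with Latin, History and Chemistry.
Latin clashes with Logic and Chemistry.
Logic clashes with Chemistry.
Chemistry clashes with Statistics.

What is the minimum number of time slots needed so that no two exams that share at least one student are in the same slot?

4

Geology, Latin, Logic, Chemistry all conflict with each other, so at least 4 time slots are needed.
A valid assignment using 4 time slots: Geology=4, Biology=2, Art=1, Algebra=2, Civics=3, Latin=2, History=1, Econ=1, Logic=3, Chemistry=1, Statistics=2. Each listed conflict is separated.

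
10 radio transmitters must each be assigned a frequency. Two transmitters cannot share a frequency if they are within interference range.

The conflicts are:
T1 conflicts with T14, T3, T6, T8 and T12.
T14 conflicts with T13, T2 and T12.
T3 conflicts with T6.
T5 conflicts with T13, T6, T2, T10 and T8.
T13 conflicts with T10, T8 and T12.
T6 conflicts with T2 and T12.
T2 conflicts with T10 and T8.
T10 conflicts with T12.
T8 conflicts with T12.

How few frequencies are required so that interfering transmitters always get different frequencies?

3

T1, T14, T12 are mutually in conflict, so at least 3 frequencies are needed.
A valid assignment using 3 frequencies: T1=2, T14=3, T3=1, T5=1, T13=2, T6=3, T2=2, T10=3, T8=3, T12=1. Every pair that conflicts lands in different frequencies.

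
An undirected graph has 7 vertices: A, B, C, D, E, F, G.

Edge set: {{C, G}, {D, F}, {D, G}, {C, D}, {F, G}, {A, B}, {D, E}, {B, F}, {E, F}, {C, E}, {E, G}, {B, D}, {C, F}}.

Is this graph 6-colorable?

The chromatic number is 5. C, D, E, F, G are mutually adjacent (a clique of size 5), so at least 5 colors are needed.
5 colors suffice: A=1, B=3, C=3, D=2, E=4, F=1, G=5.
Since 6 ≥ 5, a proper 6-coloring certainly exists.

Yes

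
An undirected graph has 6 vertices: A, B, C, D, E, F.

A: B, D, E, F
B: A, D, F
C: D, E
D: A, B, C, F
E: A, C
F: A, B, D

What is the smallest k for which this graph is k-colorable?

4

A, B, D, F are pairwise adjacent (a clique of size 4), so at least 4 colors are needed.
4 colors suffice: color 1 → {A, C}; color 2 → {D, E}; color 3 → {F}; color 4 → {B}. Each edge has distinct colors on its endpoints.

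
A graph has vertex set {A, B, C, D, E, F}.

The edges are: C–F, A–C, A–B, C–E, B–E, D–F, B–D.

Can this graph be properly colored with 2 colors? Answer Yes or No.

The cycle F-C-A-B-D-F has odd length 5, so it cannot be 2-colored; at least 3 colors are needed.
So 2 colors are not enough.

No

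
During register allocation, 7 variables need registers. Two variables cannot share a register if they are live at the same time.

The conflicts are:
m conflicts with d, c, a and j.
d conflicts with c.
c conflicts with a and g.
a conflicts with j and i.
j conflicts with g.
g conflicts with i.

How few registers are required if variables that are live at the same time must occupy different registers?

m, d, c pairwise conflict, so at least 3 registers are needed.
3 registers suffice: register 1 → {c, j, i}; register 2 → {d, a, g}; register 3 → {m}. Every pair that conflicts lands in different registers.

3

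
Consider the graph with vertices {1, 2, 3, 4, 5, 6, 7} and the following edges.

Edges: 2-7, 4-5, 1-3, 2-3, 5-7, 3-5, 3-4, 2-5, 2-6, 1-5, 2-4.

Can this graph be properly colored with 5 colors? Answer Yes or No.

The chromatic number is 4. 2, 3, 4, 5 form a clique, so at least 4 colors are needed.
4 colors suffice: color a → {5, 6}; color b → {1, 2}; color c → {3, 7}; color d → {4}.
Since 5 ≥ 4, a proper 5-coloring certainly exists.

Yes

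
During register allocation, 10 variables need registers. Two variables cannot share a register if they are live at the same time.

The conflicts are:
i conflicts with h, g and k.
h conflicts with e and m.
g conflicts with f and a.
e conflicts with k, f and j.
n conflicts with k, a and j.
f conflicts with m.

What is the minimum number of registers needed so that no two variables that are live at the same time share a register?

3

The cycle m-f-g-i-h-m has odd length 5, so it cannot be 2-colored; at least 3 registers are needed.
3 registers suffice: register 1 → {g, e, n, m}; register 2 → {i, f, a, j}; register 3 → {h, k}. Every pair that conflicts lands in different registers.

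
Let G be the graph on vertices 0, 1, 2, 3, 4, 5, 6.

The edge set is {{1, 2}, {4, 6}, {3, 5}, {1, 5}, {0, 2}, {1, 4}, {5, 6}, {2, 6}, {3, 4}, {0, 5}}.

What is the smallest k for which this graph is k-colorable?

3 and 5 are adjacent, so at least 2 colors are needed.
2 colors suffice: 0=blue, 1=blue, 2=red, 3=blue, 4=red, 5=red, 6=blue. Each edge has distinct colors on its endpoints.

2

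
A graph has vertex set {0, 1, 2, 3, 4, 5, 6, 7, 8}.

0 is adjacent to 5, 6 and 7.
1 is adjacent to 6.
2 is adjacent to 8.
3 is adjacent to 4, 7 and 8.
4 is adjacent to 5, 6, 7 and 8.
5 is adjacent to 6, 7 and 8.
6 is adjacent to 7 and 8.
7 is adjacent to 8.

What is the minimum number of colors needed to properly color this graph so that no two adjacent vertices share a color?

5

4, 5, 6, 7, 8 are mutually adjacent (a clique of size 5), so at least 5 colors are needed.
5 colors suffice: color a → {2, 3, 6}; color b → {0, 1, 8}; color c → {7}; color d → {5}; color e → {4}. Each edge has distinct colors on its endpoints.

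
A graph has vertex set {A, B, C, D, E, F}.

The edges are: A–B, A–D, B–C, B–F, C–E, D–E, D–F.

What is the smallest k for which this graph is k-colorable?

The cycle D-A-B-C-E-D has odd length 5, so it cannot be 2-colored; at least 3 colors are needed.
3 colors suffice: color red → {B, D}; color blue → {A, E, F}; color green → {C}. Every edge joins two different colors.

3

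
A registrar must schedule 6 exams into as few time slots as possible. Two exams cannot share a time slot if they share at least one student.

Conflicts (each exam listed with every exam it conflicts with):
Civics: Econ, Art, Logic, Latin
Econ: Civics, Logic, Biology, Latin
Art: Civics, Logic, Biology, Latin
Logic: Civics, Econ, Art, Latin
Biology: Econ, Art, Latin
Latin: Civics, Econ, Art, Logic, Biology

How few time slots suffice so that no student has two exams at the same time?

Civics, Art, Logic, Latin pairwise conflict, so at least 4 time slots are needed.
4 time slots suffice: time slot 1 → {Latin}; time slot 2 → {Logic, Biology}; time slot 3 → {Civics}; time slot 4 → {Econ, Art}. No two conflicting exams share a time slot.

4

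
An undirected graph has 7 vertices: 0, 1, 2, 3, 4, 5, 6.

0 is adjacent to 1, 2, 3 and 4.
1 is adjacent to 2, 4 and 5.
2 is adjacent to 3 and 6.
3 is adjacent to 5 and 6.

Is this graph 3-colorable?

The chromatic number is 3. 0, 2, 3 form a triangle, so at least 3 colors are needed.
3 colors suffice: color a → {1, 3}; color b → {2, 4, 5}; color c → {0, 6}.
That is already a proper 3-coloring.

Yes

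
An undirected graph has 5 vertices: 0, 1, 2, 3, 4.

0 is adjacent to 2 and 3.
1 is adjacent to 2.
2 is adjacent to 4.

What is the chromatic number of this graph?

2

0 and 2 are adjacent, so at least 2 colors are needed.
One proper 2-coloring: 0=b, 1=b, 2=a, 3=a, 4=b. Every edge joins two different colors.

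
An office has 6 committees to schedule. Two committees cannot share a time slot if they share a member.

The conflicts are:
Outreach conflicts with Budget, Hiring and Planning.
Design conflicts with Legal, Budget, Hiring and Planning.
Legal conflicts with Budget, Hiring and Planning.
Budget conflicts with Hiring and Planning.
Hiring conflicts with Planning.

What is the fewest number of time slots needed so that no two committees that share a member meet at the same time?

Design, Legal, Budget, Hiring, Planning are mutually in conflict, so at least 5 time slots are needed.
5 time slots suffice: time slot 1 → {Budget}; time slot 2 → {Hiring}; time slot 3 → {Planning}; time slot 4 → {Outreach, Legal}; time slot 5 → {Design}. Every pair that conflicts lands in different time slots.

5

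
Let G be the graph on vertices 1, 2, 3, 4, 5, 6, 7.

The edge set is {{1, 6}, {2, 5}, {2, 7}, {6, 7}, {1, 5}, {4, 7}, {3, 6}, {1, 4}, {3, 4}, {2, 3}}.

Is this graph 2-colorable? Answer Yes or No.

The cycle 6-7-2-5-1-6 has odd length 5, so it cannot be 2-colored; at least 3 colors are needed.
So 2 colors are not enough.

No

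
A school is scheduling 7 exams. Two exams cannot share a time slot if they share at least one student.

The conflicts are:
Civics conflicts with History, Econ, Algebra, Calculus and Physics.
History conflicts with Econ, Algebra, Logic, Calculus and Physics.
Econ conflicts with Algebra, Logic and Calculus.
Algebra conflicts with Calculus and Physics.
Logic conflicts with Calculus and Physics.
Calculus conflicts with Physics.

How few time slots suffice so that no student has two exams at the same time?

Civics, History, Econ, Algebra, Calculus all conflict with each other, so at least 5 time slots are needed.
5 time slots suffice: Civics=5, History=2, Econ=3, Algebra=4, Logic=4, Calculus=1, Physics=3. No two conflicting exams share a time slot.

5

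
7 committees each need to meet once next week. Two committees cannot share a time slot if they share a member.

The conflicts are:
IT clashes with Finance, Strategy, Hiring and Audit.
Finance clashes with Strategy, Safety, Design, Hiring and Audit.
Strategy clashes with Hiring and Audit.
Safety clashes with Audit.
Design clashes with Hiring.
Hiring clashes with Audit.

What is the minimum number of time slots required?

IT, Finance, Strategy, Hiring, Audit pairwise conflict, so at least 5 time slots are needed.
5 time slots suffice: IT=4, Finance=1, Strategy=5, Safety=2, Design=3, Hiring=2, Audit=3. Each listed conflict is separated.

5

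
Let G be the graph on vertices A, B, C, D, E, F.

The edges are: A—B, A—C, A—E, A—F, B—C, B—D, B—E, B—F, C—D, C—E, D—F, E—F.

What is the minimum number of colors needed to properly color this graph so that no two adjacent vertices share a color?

4

A, B, C, E are mutually adjacent (a clique of size 4), so at least 4 colors are needed.
4 colors suffice: color 1 → {B}; color 2 → {C, F}; color 3 → {D, E}; color 4 → {A}. Each edge has distinct colors on its endpoints.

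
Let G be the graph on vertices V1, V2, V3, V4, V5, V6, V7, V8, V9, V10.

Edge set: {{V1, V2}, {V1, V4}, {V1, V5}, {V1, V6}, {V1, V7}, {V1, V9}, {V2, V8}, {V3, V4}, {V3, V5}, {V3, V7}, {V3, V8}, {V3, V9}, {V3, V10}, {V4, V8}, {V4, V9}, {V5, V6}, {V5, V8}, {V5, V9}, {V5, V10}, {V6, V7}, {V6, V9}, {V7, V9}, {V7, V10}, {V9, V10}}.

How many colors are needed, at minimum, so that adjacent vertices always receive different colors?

4

V1, V6, V7, V9 form a clique, so at least 4 colors are needed.
4 colors suffice: V1=2, V2=3, V3=2, V4=3, V5=3, V6=4, V7=3, V8=1, V9=1, V10=4. Every edge joins two different colors.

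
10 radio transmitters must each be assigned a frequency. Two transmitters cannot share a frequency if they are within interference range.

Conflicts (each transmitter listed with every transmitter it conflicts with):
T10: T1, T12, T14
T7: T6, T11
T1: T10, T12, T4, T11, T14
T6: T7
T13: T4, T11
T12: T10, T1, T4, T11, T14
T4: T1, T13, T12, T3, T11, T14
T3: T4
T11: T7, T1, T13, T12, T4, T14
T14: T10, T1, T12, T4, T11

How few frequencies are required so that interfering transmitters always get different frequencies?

T1, T12, T4, T11, T14 all conflict with each other, so at least 5 frequencies are needed.
5 frequencies suffice: frequency 1 → {T10, T6, T3, T11}; frequency 2 → {T7, T4}; frequency 3 → {T1, T13}; frequency 4 → {T14}; frequency 5 → {T12}. Each listed conflict is separated.

5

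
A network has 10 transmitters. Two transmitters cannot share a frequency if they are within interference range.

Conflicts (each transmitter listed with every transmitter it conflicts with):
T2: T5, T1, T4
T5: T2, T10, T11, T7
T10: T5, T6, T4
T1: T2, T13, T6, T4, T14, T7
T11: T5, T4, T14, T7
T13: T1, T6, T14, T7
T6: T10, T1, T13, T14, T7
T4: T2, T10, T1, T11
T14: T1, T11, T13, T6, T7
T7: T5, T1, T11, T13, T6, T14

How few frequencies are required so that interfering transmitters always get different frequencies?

T1, T13, T6, T14, T7 all conflict with each other, so at least 5 frequencies are needed.
5 frequencies suffice: frequency 1 → {T5, T1}; frequency 2 → {T4, T7}; frequency 3 → {T2, T11, T6}; frequency 4 → {T10, T14}; frequency 5 → {T13}. Every pair that conflicts lands in different frequencies.

5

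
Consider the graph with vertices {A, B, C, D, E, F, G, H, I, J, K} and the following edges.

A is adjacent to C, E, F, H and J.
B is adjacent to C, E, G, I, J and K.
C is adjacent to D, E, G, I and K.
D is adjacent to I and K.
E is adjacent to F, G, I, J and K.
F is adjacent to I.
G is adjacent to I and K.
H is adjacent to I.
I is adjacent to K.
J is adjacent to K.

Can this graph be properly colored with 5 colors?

B, C, E, G, I, K are pairwise adjacent (a clique of size 6), so at least 6 colors are needed.
So 5 colors are not enough.

No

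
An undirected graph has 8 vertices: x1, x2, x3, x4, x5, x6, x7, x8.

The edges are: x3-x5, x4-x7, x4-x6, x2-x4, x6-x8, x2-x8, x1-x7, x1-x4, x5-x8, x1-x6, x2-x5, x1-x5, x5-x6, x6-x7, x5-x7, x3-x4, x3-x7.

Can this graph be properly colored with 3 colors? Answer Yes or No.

x1, x5, x6, x7 form a clique, so at least 4 colors are needed.
So 3 colors are not enough.

No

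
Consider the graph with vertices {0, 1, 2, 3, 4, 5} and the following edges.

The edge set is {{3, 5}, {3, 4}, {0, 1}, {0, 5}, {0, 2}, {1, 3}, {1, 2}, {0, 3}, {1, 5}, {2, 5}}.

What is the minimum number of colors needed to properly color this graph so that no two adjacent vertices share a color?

4

0, 1, 3, 5 are pairwise adjacent (a clique of size 4), so at least 4 colors are needed.
One proper 4-coloring: 0=green, 1=yellow, 2=blue, 3=blue, 4=red, 5=red. Every edge joins two different colors.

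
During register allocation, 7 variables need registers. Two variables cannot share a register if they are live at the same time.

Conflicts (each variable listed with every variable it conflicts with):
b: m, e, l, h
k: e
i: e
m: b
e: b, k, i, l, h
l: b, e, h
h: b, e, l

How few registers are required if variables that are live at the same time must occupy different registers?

4

b, e, l, h pairwise conflict, so at least 4 registers are needed.
A valid assignment using 4 registers: b=2, k=2, i=2, m=1, e=1, l=4, h=3. No two conflicting variables share a register.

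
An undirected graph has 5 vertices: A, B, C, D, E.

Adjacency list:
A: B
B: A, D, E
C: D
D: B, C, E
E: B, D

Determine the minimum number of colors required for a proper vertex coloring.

B, D, E are mutually adjacent, so at least 3 colors are needed.
3 colors suffice: color red → {A, D}; color blue → {B, C}; color green → {E}. Every edge joins two different colors.

3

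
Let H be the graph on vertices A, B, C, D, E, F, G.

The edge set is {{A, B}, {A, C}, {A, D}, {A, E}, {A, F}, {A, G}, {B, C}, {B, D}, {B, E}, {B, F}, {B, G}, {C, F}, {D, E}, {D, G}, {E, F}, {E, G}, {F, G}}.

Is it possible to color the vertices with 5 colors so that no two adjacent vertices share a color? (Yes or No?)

The chromatic number is 5. A, B, D, E, G are pairwise adjacent (a clique of size 5), so at least 5 colors are needed.
5 colors suffice: color 1 → {B}; color 2 → {A}; color 3 → {C, E}; color 4 → {D, F}; color 5 → {G}.
That is already a proper 5-coloring.

Yes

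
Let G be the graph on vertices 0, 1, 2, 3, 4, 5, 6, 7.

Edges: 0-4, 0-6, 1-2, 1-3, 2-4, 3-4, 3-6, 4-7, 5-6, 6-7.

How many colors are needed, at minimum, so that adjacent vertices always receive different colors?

2

1 and 2 are adjacent, so at least 2 colors are needed.
A valid assignment using 2 colors: 0=b, 1=a, 2=b, 3=b, 4=a, 5=b, 6=a, 7=b. Every edge joins two different colors.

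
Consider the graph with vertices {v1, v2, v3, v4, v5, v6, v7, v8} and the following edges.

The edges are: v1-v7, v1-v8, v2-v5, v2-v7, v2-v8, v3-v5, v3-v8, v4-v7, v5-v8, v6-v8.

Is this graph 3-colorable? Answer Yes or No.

The chromatic number is 3. v2, v5, v8 are pairwise adjacent, so at least 3 colors are needed.
3 colors suffice: v1=2, v2=2, v3=2, v4=2, v5=3, v6=2, v7=1, v8=1.
That is already a proper 3-coloring.

Yes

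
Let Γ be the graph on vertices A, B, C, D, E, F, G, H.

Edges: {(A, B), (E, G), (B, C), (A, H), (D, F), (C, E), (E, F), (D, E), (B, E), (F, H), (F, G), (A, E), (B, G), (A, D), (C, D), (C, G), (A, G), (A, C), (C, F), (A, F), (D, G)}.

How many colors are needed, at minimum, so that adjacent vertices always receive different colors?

6

A, C, D, E, F, G are pairwise adjacent (a clique of size 6), so at least 6 colors are needed.
6 colors suffice: color 1 → {A}; color 2 → {G, H}; color 3 → {B, F}; color 4 → {C}; color 5 → {E}; color 6 → {D}. No two adjacent vertices share a color.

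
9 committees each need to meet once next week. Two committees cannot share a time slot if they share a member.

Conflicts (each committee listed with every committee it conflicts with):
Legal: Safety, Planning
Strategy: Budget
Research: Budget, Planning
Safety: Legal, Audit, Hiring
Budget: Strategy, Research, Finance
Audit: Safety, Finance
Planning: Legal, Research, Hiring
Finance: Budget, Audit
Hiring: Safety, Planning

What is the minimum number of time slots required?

3

The cycle Budget-Research-Planning-Legal-Safety-Audit-Finance-Budget has odd length 7, so it cannot be 2-colored; at least 3 time slots are needed.
3 time slots suffice: Legal=2, Strategy=2, Research=2, Safety=1, Budget=1, Audit=2, Planning=1, Finance=3, Hiring=2. Every pair that conflicts lands in different time slots.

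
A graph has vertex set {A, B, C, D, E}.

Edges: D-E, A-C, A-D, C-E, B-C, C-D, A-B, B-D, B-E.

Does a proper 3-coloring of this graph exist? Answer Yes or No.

A, B, C, D form a clique, so at least 4 colors are needed.
So 3 colors are not enough.

No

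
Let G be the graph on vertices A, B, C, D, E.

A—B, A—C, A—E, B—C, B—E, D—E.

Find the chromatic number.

3

A, B, E are mutually adjacent, so at least 3 colors are needed.
3 colors suffice: A=3, B=2, C=1, D=2, E=1. Every edge joins two different colors.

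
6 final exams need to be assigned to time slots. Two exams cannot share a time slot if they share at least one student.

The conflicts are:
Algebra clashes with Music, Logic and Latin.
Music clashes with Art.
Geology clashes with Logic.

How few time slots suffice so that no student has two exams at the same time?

2

Music and Art conflict, so at least 2 time slots are needed.
2 time slots suffice: Algebra=1, Music=2, Art=1, Geology=1, Logic=2, Latin=2. No two conflicting exams share a time slot.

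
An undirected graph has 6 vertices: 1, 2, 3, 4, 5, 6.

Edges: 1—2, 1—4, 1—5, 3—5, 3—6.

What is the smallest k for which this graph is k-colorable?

1 and 5 are adjacent, so at least 2 colors are needed.
2 colors suffice: color a → {1, 3}; color b → {2, 4, 5, 6}. Each edge has distinct colors on its endpoints.

2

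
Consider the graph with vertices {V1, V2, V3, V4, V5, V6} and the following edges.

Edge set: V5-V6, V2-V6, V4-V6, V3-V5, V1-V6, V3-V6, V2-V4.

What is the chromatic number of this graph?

3

V2, V4, V6 form a triangle, so at least 3 colors are needed.
3 colors suffice: color red → {V6}; color blue → {V1, V3, V4}; color green → {V2, V5}. Every edge joins two different colors.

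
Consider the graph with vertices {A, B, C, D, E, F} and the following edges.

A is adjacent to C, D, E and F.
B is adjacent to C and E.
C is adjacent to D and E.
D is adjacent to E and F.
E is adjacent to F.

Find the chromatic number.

4

A, D, E, F are mutually adjacent (a clique of size 4), so at least 4 colors are needed.
A valid assignment using 4 colors: A=3, B=2, C=4, D=2, E=1, F=4. Every edge joins two different colors.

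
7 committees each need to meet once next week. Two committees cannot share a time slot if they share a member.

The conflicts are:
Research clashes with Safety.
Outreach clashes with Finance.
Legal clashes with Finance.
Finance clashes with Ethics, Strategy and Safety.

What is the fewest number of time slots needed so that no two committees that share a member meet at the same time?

Finance and Strategy conflict, so at least 2 time slots are needed.
Using 2 time slots: Research=1, Outreach=2, Legal=2, Finance=1, Ethics=2, Strategy=2, Safety=2. Every pair that conflicts lands in different time slots.

2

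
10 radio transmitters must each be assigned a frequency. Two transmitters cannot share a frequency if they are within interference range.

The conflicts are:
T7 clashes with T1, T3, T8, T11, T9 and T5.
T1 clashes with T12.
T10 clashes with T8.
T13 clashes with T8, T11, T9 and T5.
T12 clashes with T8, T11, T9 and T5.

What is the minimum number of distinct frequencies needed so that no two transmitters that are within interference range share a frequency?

2

T13 and T11 conflict, so at least 2 frequencies are needed.
Using 2 frequencies: T7=1, T1=2, T10=1, T13=1, T3=2, T12=1, T8=2, T11=2, T9=2, T5=2. No two conflicting transmitters share a frequency.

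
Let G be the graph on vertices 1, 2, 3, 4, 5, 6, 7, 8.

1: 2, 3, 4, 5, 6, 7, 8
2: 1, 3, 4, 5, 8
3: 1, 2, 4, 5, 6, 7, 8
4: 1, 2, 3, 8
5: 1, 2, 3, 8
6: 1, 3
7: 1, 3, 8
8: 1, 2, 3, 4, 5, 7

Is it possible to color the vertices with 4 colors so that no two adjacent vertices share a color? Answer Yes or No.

1, 2, 3, 5, 8 are mutually adjacent (a clique of size 5), so at least 5 colors are needed.
So 4 colors are not enough.

No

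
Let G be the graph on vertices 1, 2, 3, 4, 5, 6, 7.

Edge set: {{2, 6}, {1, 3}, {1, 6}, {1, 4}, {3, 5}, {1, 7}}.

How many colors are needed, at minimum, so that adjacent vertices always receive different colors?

3 and 5 are adjacent, so at least 2 colors are needed.
One proper 2-coloring: 1=a, 2=a, 3=b, 4=b, 5=a, 6=b, 7=b. Each edge has distinct colors on its endpoints.

2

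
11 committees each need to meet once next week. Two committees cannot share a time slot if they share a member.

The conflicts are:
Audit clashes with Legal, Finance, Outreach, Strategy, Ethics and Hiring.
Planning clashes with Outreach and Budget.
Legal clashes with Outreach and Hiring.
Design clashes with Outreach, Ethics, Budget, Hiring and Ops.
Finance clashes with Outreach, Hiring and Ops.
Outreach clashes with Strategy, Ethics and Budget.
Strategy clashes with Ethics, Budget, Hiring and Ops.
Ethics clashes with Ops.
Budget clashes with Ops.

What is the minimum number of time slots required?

Audit, Outreach, Strategy, Ethics all conflict with each other, so at least 4 time slots are needed.
4 time slots suffice: Audit=3, Planning=2, Legal=2, Design=2, Finance=2, Outreach=1, Strategy=2, Ethics=4, Budget=3, Hiring=1, Ops=1. Every pair that conflicts lands in different time slots.

4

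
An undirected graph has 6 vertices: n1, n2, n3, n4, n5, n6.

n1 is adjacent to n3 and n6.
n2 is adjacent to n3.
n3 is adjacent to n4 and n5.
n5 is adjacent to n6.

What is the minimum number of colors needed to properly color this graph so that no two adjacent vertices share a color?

2

n2 and n3 are adjacent, so at least 2 colors are needed.
One proper 2-coloring: n1=B, n2=B, n3=R, n4=B, n5=B, n6=R. No two adjacent vertices share a color.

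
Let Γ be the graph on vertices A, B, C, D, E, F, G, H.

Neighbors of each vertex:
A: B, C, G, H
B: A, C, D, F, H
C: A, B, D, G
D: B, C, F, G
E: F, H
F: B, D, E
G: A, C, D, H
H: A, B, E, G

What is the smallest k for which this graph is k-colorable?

3

B, C, D are mutually adjacent, so at least 3 colors are needed.
3 colors suffice: color 1 → {B, E, G}; color 2 → {C, F, H}; color 3 → {A, D}. Every edge joins two different colors.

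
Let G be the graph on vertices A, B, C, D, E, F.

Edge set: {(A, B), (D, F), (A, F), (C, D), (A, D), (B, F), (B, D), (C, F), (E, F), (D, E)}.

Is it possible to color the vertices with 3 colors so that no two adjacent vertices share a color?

No

A, B, D, F form a clique, so at least 4 colors are needed.
So 3 colors are not enough.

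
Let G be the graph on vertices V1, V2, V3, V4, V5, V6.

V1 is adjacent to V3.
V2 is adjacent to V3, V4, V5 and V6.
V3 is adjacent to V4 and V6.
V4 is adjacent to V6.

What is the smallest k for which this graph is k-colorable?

V2, V3, V4, V6 are pairwise adjacent (a clique of size 4), so at least 4 colors are needed.
4 colors suffice: color 1 → {V1, V2}; color 2 → {V3, V5}; color 3 → {V4}; color 4 → {V6}. Every edge joins two different colors.

4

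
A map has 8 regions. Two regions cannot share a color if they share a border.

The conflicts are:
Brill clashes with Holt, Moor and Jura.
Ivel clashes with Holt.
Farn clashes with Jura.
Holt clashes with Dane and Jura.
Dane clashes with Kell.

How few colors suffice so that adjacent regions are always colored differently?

3

Brill, Holt, Jura are mutually in conflict, so at least 3 colors are needed.
3 colors suffice: color 1 → {Farn, Holt, Kell, Moor}; color 2 → {Ivel, Dane, Jura}; color 3 → {Brill}. Each listed conflict is separated.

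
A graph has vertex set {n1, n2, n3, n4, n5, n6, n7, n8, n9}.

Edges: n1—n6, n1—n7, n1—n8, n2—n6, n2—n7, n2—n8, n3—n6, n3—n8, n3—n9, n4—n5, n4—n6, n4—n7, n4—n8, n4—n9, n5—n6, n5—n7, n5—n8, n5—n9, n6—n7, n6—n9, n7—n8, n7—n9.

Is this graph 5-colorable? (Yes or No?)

Yes

The chromatic number is 5. n4, n5, n6, n7, n9 are mutually adjacent (a clique of size 5), so at least 5 colors are needed.
5 colors suffice: color R → {n6, n8}; color B → {n3, n7}; color G → {n1, n2, n4}; color Y → {n5}; color P → {n9}.
That is already a proper 5-coloring.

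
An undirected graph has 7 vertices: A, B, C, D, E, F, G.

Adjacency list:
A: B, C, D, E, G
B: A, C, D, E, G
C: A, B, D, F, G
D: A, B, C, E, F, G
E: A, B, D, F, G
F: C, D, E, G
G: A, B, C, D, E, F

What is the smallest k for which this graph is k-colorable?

A, B, C, D, G form a clique, so at least 5 colors are needed.
5 colors suffice: A=3, B=5, C=4, D=1, E=4, F=3, G=2. Every edge joins two different colors.

5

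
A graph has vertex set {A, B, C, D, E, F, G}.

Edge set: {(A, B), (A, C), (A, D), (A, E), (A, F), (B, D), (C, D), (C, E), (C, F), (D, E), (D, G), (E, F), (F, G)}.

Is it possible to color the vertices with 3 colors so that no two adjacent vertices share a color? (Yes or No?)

No

A, C, E, F are pairwise adjacent (a clique of size 4), so at least 4 colors are needed.
So 3 colors are not enough.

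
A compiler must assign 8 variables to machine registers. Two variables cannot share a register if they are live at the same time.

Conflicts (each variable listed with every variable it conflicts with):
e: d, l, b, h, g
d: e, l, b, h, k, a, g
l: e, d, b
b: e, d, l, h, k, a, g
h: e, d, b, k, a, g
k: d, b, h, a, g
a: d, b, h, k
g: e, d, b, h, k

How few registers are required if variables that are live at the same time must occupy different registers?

e, d, b, h, g all conflict with each other, so at least 5 registers are needed.
5 registers suffice: register 1 → {d}; register 2 → {b}; register 3 → {l, h}; register 4 → {e, k}; register 5 → {a, g}. No two conflicting variables share a register.

5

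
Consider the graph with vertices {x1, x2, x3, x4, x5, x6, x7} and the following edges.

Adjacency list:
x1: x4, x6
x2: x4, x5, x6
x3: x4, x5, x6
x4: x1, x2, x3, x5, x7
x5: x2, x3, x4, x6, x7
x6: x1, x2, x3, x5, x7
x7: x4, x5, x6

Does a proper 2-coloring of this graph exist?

No

x5, x6, x7 form a triangle, so at least 3 colors are needed.
So 2 colors are not enough.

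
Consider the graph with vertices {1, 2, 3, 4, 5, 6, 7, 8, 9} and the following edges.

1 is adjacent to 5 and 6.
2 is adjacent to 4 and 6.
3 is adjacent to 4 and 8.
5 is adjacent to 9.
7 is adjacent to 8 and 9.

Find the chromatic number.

The cycle 6-2-4-3-8-7-9-5-1-6 has odd length 9, so it cannot be 2-colored; at least 3 colors are needed.
3 colors suffice: color red → {1, 2, 8, 9}; color blue → {4, 5, 6, 7}; color green → {3}. No two adjacent vertices share a color.

3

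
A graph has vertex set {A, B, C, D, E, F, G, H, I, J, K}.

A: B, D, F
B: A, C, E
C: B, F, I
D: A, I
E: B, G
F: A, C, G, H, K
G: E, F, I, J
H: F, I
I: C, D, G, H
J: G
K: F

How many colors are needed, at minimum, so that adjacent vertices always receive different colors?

The cycle C-B-E-G-I-C has odd length 5, so it cannot be 2-colored; at least 3 colors are needed.
3 colors suffice: color 1 → {B, F, I, J}; color 2 → {A, C, G, H, K}; color 3 → {D, E}. No two adjacent vertices share a color.

3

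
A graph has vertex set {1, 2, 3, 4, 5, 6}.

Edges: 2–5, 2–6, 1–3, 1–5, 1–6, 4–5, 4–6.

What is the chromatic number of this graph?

4 and 6 are adjacent, so at least 2 colors are needed.
2 colors suffice: color red → {3, 5, 6}; color blue → {1, 2, 4}. Each edge has distinct colors on its endpoints.

2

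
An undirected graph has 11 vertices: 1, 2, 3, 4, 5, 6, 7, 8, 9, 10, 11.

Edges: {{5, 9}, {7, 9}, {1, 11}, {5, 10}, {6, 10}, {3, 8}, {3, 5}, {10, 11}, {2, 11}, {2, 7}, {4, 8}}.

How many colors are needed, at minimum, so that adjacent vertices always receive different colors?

2

2 and 11 are adjacent, so at least 2 colors are needed.
2 colors suffice: color a → {5, 6, 7, 8, 11}; color b → {1, 2, 3, 4, 9, 10}. Each edge has distinct colors on its endpoints.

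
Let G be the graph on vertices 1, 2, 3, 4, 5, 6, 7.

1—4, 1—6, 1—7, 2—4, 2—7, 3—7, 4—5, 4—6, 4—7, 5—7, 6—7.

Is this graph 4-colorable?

The chromatic number is 4. 1, 4, 6, 7 are mutually adjacent (a clique of size 4), so at least 4 colors are needed.
4 colors suffice: color a → {7}; color b → {3, 4}; color c → {1, 2, 5}; color d → {6}.
That is already a proper 4-coloring.

Yes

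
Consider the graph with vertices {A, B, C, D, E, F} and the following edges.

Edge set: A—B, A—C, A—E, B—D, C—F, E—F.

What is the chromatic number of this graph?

A and B are adjacent, so at least 2 colors are needed.
A valid assignment using 2 colors: A=red, B=blue, C=blue, D=red, E=blue, F=red. Each edge has distinct colors on its endpoints.

2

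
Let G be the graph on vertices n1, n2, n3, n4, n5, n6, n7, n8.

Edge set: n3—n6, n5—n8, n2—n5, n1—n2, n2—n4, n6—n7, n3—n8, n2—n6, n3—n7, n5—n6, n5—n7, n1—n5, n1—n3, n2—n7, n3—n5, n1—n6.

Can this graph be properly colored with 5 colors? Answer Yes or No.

The chromatic number is 4. n1, n3, n5, n6 are mutually adjacent (a clique of size 4), so at least 4 colors are needed.
One proper 4-coloring: n1=4, n2=3, n3=3, n4=1, n5=1, n6=2, n7=4, n8=2.
Since 5 ≥ 4, a proper 5-coloring certainly exists.

Yes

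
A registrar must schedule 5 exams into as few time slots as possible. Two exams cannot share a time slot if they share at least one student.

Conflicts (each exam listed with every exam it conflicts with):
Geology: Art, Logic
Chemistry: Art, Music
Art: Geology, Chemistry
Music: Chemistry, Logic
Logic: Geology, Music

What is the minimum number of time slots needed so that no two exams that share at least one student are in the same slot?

3

The cycle Chemistry-Art-Geology-Logic-Music-Chemistry has odd length 5, so it cannot be 2-colored; at least 3 time slots are needed.
Using 3 time slots: Geology=1, Chemistry=1, Art=2, Music=2, Logic=3. Every pair that conflicts lands in different time slots.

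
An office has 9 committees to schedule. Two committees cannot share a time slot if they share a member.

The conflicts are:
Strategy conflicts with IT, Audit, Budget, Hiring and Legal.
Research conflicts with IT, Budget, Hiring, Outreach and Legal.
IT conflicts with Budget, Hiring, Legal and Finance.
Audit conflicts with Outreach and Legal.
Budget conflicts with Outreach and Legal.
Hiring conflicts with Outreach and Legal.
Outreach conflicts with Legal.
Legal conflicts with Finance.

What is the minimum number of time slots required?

4

Strategy, IT, Hiring, Legal are mutually in conflict, so at least 4 time slots are needed.
A valid assignment using 4 time slots: Strategy=3, Research=3, IT=2, Audit=4, Budget=4, Hiring=4, Outreach=2, Legal=1, Finance=3. Every pair that conflicts lands in different time slots.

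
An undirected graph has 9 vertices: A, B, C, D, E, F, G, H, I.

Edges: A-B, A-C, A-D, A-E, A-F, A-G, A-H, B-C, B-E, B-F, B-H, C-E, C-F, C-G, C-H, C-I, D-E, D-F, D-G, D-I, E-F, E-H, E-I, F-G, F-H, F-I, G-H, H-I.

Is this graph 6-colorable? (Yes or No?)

Yes

The chromatic number is 6. A, B, C, E, F, H form a clique, so at least 6 colors are needed.
6 colors suffice: color 1 → {F}; color 2 → {E, G}; color 3 → {C, D}; color 4 → {H}; color 5 → {A, I}; color 6 → {B}.
That is already a proper 6-coloring.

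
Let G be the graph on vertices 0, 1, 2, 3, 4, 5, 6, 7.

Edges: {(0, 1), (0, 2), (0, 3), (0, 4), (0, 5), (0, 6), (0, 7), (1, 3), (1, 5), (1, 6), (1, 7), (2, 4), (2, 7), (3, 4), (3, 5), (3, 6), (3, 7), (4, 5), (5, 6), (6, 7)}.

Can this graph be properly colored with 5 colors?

Yes

The chromatic number is 5. 0, 1, 3, 5, 6 are pairwise adjacent (a clique of size 5), so at least 5 colors are needed.
One proper 5-coloring: 0=a, 1=d, 2=b, 3=b, 4=c, 5=e, 6=c, 7=e.
That is already a proper 5-coloring.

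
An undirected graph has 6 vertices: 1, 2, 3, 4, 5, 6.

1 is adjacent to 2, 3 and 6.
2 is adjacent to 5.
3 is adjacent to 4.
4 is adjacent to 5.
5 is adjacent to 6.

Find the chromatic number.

3

The cycle 3-1-2-5-4-3 has odd length 5, so it cannot be 2-colored; at least 3 colors are needed.
3 colors suffice: color red → {1, 5}; color blue → {2, 3, 6}; color green → {4}. Each edge has distinct colors on its endpoints.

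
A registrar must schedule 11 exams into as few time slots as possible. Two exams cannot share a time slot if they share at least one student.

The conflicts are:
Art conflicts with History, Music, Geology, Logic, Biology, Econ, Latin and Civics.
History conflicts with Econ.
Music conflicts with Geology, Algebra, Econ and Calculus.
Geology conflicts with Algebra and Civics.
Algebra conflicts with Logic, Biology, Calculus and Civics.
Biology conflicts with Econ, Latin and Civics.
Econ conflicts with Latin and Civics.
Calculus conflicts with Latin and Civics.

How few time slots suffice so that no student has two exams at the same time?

4

Art, Biology, Econ, Latin all conflict with each other, so at least 4 time slots are needed.
4 time slots suffice: time slot 1 → {Art, Algebra}; time slot 2 → {Geology, Logic, Econ, Calculus}; time slot 3 → {History, Music, Latin, Civics}; time slot 4 → {Biology}. Every pair that conflicts lands in different time slots.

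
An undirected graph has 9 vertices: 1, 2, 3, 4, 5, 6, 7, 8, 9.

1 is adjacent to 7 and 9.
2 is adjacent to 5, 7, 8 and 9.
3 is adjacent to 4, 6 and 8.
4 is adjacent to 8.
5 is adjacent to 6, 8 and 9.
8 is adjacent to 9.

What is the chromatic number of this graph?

2, 5, 8, 9 are mutually adjacent (a clique of size 4), so at least 4 colors are needed.
4 colors suffice: color a → {1, 6, 8}; color b → {3, 5, 7}; color c → {4, 9}; color d → {2}. No two adjacent vertices share a color.

4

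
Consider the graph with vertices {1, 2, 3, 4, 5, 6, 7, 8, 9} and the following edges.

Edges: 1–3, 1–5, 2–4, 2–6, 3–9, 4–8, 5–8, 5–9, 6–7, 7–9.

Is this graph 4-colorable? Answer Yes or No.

Yes

The chromatic number is 3. The cycle 2-6-7-9-5-8-4-2 has odd length 7, so it cannot be 2-colored; at least 3 colors are needed.
3 colors suffice: color red → {1, 2, 8, 9}; color blue → {3, 4, 5, 7}; color green → {6}.
Since 4 ≥ 3, a proper 4-coloring certainly exists.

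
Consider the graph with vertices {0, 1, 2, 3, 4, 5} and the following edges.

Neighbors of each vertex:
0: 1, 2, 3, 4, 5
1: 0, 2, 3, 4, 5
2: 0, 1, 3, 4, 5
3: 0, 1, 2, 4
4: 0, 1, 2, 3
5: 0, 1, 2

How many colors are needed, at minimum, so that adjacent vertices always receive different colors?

5

0, 1, 2, 3, 4 are mutually adjacent (a clique of size 5), so at least 5 colors are needed.
5 colors suffice: color red → {0}; color blue → {1}; color green → {2}; color yellow → {3, 5}; color purple → {4}. Every edge joins two different colors.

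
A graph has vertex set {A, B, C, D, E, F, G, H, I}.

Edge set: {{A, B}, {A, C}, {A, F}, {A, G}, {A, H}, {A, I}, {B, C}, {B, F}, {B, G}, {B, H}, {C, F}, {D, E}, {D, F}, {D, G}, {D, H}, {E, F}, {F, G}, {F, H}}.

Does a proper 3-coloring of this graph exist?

No

A, B, C, F form a clique, so at least 4 colors are needed.
So 3 colors are not enough.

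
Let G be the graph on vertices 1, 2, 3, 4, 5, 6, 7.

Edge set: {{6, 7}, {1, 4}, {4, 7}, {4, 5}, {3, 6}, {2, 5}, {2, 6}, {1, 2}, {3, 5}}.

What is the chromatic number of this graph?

The cycle 4-1-2-6-7-4 has odd length 5, so it cannot be 2-colored; at least 3 colors are needed.
One proper 3-coloring: 1=b, 2=a, 3=a, 4=a, 5=b, 6=b, 7=c. Each edge has distinct colors on its endpoints.

3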